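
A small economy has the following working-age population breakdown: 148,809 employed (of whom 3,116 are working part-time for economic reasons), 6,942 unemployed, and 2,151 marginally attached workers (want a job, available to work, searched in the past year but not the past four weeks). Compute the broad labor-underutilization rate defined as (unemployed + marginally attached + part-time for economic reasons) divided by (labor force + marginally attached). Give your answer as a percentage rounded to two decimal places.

Broad underutilization rate ≈ 7.73%.

Labor force = 148,809 + 6,942 = 155,751.
Numerator = 6,942 + 2,151 + 3,116 = 12,209.
Denominator = 155,751 + 2,151 = 157,902.
Broad rate = 12,209 / 157,902 = 7.73%.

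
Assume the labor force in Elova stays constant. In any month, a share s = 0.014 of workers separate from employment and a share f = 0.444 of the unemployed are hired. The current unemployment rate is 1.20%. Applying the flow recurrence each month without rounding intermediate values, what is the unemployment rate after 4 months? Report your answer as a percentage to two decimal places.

With a fixed labor force, u_{t+1} = u_t + s·(1−u_t) − f·u_t = u_t·(1−s−f) + s.
Here 1−s−f = 0.542 and s = 0.014.
u_1 = 0.012000 × 0.542 + 0.014 = 0.020504.
u_2 = 0.020504 × 0.542 + 0.014 = 0.025113.
u_3 = 0.025113 × 0.542 + 0.014 = 0.027611.
u_4 = 0.027611 × 0.542 + 0.014 = 0.028965.

Unemployment rate after four months ≈ 2.90%.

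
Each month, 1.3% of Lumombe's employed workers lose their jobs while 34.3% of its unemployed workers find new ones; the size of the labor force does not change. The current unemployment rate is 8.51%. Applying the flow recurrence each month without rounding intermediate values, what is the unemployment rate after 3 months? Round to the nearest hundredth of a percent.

With a fixed labor force, u_{t+1} = u_t + s·(1−u_t) − f·u_t = u_t·(1−s−f) + s.
Here 1−s−f = 0.644 and s = 0.013.
u_1 = 0.085100 × 0.644 + 0.013 = 0.067804.
u_2 = 0.067804 × 0.644 + 0.013 = 0.056666.
u_3 = 0.056666 × 0.644 + 0.013 = 0.049493.

Unemployment rate after three months ≈ 4.95%.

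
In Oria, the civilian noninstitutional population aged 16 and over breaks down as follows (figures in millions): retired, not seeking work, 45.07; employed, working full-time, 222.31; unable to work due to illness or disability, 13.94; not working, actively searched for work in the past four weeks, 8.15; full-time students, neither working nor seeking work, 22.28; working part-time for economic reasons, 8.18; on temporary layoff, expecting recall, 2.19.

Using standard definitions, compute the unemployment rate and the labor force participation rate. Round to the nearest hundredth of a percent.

Employed = 222.31 + 8.18 = 230.49 million (anyone who worked, including part-time for economic reasons, counts as employed).
Unemployed = 8.15 + 2.19 = 10.34 million (jobless and actively searching, or on temporary layoff).
Labor force = 230.49 + 10.34 = 240.83 million.
Not in labor force = 45.07 + 13.94 + 22.28 = 81.29 million (those not working and not actively searching are outside the labor force).
Civilian working-age population = 240.83 + 81.29 = 322.12 million.
Unemployment rate = 10.34 / 240.83 = 4.29%.
Labor force participation rate = 240.83 / 322.12 = 74.76%.

Unemployment rate ≈ 4.29%; labor force participation rate ≈ 74.76%.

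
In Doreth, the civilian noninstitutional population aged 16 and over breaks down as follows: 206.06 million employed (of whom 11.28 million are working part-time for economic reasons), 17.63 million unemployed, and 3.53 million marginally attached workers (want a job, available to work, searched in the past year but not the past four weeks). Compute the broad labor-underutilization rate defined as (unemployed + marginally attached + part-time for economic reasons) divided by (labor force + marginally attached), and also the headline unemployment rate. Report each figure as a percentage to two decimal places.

Broad underutilization rate ≈ 14.28%; headline unemployment rate ≈ 7.88%.

Labor force = 206.06 + 17.63 = 223.69 million.
Numerator = 17.63 + 3.53 + 11.28 = 32.44 million.
Denominator = 223.69 + 3.53 = 227.22 million.
Broad rate = 32.44 / 227.22 = 14.28%.
Headline unemployment rate = 17.63 / 223.69 = 7.88%.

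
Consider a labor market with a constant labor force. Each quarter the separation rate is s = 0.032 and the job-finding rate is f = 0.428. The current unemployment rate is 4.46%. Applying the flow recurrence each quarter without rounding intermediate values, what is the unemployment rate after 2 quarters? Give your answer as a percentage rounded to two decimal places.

Unemployment rate after two quarters ≈ 6.23%.

With a fixed labor force, u_{t+1} = u_t + s·(1−u_t) − f·u_t = u_t·(1−s−f) + s.
Here 1−s−f = 0.540 and s = 0.032.
u_1 = 0.044600 × 0.540 + 0.032 = 0.056084.
u_2 = 0.056084 × 0.540 + 0.032 = 0.062285.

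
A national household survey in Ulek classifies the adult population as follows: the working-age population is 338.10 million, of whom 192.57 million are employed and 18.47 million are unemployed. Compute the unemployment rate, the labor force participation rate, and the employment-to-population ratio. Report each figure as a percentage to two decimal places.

Unemployment rate ≈ 8.75%; labor force participation rate ≈ 62.42%; employment-population ratio ≈ 56.96%.

Labor force = employed + unemployed = 192.57 + 18.47 = 211.04 million.
Unemployment rate = 18.47 / 211.04 = 8.75%.
Labor force participation rate = 211.04 / 338.10 = 62.42%.
Employment-population ratio = 192.57 / 338.10 = 56.96%.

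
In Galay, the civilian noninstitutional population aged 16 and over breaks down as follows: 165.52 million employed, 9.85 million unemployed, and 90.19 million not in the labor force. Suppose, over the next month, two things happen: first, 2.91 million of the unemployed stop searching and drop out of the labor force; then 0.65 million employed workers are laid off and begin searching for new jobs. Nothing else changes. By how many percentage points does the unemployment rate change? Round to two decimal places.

The unemployment rate changes by −1.22 percentage points.

Initially, labor force = 165.52 + 9.85 = 175.37 million, so u = 9.85/175.37 = 5.62%.
After the first change, unemployed and labor force both fall by 2.91 → E = 165.52, U = 6.94, labor force = 172.46 million.
After the second change, employed falls and unemployed rises by 0.65; labor force unchanged → E = 164.87, U = 7.59, labor force = 172.46 million.
New unemployment rate = 7.59 / 172.46 = 4.40%.
Change = 4.40% − 5.62% = −1.22 percentage points.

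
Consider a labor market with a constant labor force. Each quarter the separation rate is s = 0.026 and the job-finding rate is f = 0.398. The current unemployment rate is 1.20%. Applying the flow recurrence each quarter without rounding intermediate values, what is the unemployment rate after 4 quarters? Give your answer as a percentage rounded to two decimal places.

Unemployment rate after four quarters ≈ 5.59%.

With a fixed labor force, u_{t+1} = u_t + s·(1−u_t) − f·u_t = u_t·(1−s−f) + s.
Here 1−s−f = 0.576 and s = 0.026.
u_1 = 0.012000 × 0.576 + 0.026 = 0.032912.
u_2 = 0.032912 × 0.576 + 0.026 = 0.044957.
u_3 = 0.044957 × 0.576 + 0.026 = 0.051895.
u_4 = 0.051895 × 0.576 + 0.026 = 0.055892.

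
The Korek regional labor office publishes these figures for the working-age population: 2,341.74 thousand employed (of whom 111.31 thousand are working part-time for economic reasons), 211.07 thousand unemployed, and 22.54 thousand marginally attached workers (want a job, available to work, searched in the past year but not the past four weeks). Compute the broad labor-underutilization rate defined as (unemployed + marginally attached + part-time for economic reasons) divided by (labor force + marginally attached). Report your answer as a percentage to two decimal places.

Broad underutilization rate ≈ 13.39%.

Labor force = 2,341.74 + 211.07 = 2,552.81 thousand.
Numerator = 211.07 + 22.54 + 111.31 = 344.92 thousand.
Denominator = 2,552.81 + 22.54 = 2,575.35 thousand.
Broad rate = 344.92 / 2,575.35 = 13.39%.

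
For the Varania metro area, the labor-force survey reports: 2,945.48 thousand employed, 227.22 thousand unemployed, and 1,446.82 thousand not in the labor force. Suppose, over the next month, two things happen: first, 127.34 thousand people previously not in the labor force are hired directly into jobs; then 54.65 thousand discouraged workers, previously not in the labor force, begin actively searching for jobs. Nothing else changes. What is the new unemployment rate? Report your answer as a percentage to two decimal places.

Initially, labor force = 2,945.48 + 227.22 = 3,172.70 thousand, so u = 227.22/3,172.70 = 7.16%.
After the first change, employed and labor force both rise by 127.34; unemployed unchanged → E = 3,072.82, U = 227.22, labor force = 3,300.04 thousand.
After the second change, unemployed and labor force both rise by 54.65 → E = 3,072.82, U = 281.87, labor force = 3,354.69 thousand.
New unemployment rate = 281.87 / 3,354.69 = 8.40%.

New unemployment rate ≈ 8.40%.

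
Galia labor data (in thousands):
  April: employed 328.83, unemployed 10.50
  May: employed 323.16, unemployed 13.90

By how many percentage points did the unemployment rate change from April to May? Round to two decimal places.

The unemployment rate changed by +1.03 percentage points.

April: labor force = 328.83 + 10.50 = 339.33; u = 10.50/339.33 = 3.09%.
May: labor force = 323.16 + 13.90 = 337.06; u = 13.90/337.06 = 4.12%.
Change = 4.12% − 3.09% = +1.03 pp.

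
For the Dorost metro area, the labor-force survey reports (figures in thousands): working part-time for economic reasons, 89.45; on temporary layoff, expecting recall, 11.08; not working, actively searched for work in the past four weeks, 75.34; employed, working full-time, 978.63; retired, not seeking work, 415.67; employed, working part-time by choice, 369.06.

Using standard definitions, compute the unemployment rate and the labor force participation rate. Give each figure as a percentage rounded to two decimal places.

Employed = 89.45 + 978.63 + 369.06 = 1,437.14 thousand (anyone who worked, including part-time for economic reasons, counts as employed).
Unemployed = 11.08 + 75.34 = 86.42 thousand (jobless and actively searching, or on temporary layoff).
Labor force = 1,437.14 + 86.42 = 1,523.56 thousand.
Not in labor force = 415.67 thousand (those not working and not actively searching are outside the labor force).
Civilian working-age population = 1,523.56 + 415.67 = 1,939.23 thousand.
Unemployment rate = 86.42 / 1,523.56 = 5.67%.
Labor force participation rate = 1,523.56 / 1,939.23 = 78.57%.

Unemployment rate ≈ 5.67%; labor force participation rate ≈ 78.57%.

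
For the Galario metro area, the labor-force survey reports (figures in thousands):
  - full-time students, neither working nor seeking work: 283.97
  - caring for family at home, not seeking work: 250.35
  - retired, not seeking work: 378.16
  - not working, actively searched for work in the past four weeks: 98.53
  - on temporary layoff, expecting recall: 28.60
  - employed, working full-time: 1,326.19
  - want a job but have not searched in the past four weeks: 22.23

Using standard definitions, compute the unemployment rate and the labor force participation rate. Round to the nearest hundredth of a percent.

Unemployment rate ≈ 8.75%; labor force participation rate ≈ 60.86%.

Employed = 1,326.19 thousand.
Unemployed = 98.53 + 28.60 = 127.13 thousand (jobless and actively searching, or on temporary layoff).
Labor force = 1,326.19 + 127.13 = 1,453.32 thousand.
Not in labor force = 283.97 + 250.35 + 378.16 + 22.23 = 934.71 thousand (those not working and not actively searching are outside the labor force — including those who want a job but have given up searching).
Civilian working-age population = 1,453.32 + 934.71 = 2,388.03 thousand.
Unemployment rate = 127.13 / 1,453.32 = 8.75%.
Labor force participation rate = 1,453.32 / 2,388.03 = 60.86%.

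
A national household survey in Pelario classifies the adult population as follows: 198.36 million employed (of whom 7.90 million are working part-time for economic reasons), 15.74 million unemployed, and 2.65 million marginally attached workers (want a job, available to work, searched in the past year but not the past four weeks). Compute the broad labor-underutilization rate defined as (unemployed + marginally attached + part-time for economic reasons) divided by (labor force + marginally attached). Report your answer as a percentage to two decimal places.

Broad underutilization rate ≈ 12.13%.

Labor force = 198.36 + 15.74 = 214.10 million.
Numerator = 15.74 + 2.65 + 7.90 = 26.29 million.
Denominator = 214.10 + 2.65 = 216.75 million.
Broad rate = 26.29 / 216.75 = 12.13%.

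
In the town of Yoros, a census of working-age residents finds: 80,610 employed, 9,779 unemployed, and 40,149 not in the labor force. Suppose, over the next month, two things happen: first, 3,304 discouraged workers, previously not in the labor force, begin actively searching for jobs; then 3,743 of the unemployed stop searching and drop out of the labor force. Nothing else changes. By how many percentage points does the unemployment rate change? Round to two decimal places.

Initially, labor force = 80,610 + 9,779 = 90,389, so u = 9,779/90,389 = 10.82%.
After the first change, unemployed and labor force both rise by 3,304 → E = 80,610, U = 13,083, labor force = 93,693.
After the second change, unemployed and labor force both fall by 3,743 → E = 80,610, U = 9,340, labor force = 89,950.
New unemployment rate = 9,340 / 89,950 = 10.38%.
Change = 10.38% − 10.82% = −0.44 percentage points.

The unemployment rate changes by −0.44 percentage points.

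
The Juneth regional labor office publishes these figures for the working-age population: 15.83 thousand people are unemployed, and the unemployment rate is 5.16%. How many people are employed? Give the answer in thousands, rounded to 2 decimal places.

Labor force = U / u = 15.83 / 0.0516 ≈ 306.78 thousand.
Employed = labor force − unemployed = 306.78 − 15.83 = 290.95 thousand.

About 290.95 thousand are employed.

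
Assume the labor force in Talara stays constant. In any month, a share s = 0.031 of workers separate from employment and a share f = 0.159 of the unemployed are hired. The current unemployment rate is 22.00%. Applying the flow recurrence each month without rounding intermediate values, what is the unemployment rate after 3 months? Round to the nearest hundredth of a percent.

With a fixed labor force, u_{t+1} = u_t + s·(1−u_t) − f·u_t = u_t·(1−s−f) + s.
Here 1−s−f = 0.810 and s = 0.031.
u_1 = 0.220000 × 0.810 + 0.031 = 0.209200.
u_2 = 0.209200 × 0.810 + 0.031 = 0.200452.
u_3 = 0.200452 × 0.810 + 0.031 = 0.193366.

Unemployment rate after three months ≈ 19.34%.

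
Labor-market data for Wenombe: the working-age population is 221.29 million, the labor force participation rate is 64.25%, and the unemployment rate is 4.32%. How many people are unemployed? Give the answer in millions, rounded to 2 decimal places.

About 6.14 million are unemployed.

Labor force = 0.6425 × 221.29 = 142.18 million.
Unemployed = 0.0432 × 142.18 ≈ 6.14 million.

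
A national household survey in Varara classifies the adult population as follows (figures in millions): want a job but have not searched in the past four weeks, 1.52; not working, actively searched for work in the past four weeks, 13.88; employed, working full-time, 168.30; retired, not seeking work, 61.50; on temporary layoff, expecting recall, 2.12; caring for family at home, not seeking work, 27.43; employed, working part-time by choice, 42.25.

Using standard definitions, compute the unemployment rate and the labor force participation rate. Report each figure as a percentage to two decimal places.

Employed = 168.30 + 42.25 = 210.55 million.
Unemployed = 13.88 + 2.12 = 16.00 million (jobless and actively searching, or on temporary layoff).
Labor force = 210.55 + 16.00 = 226.55 million.
Not in labor force = 1.52 + 61.50 + 27.43 = 90.45 million (those not working and not actively searching are outside the labor force — including those who want a job but have given up searching).
Civilian working-age population = 226.55 + 90.45 = 317.00 million.
Unemployment rate = 16.00 / 226.55 = 7.06%.
Labor force participation rate = 226.55 / 317.00 = 71.47%.

Unemployment rate ≈ 7.06%; labor force participation rate ≈ 71.47%.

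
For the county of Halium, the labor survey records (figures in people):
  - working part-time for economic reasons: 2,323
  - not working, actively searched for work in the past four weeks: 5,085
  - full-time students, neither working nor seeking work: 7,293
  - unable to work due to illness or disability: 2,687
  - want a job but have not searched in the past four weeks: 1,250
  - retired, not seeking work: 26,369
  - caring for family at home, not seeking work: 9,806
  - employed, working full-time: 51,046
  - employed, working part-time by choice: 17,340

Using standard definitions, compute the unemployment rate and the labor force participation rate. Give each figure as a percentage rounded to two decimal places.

Unemployment rate ≈ 6.71%; labor force participation rate ≈ 61.52%.

Employed = 2,323 + 51,046 + 17,340 = 70,709 (anyone who worked, including part-time for economic reasons, counts as employed).
Unemployed = 5,085.
Labor force = 70,709 + 5,085 = 75,794.
Not in labor force = 7,293 + 2,687 + 1,250 + 26,369 + 9,806 = 47,405 (those not working and not actively searching are outside the labor force — including those who want a job but have given up searching).
Civilian working-age population = 75,794 + 47,405 = 123,199.
Unemployment rate = 5,085 / 75,794 = 6.71%.
Labor force participation rate = 75,794 / 123,199 = 61.52%.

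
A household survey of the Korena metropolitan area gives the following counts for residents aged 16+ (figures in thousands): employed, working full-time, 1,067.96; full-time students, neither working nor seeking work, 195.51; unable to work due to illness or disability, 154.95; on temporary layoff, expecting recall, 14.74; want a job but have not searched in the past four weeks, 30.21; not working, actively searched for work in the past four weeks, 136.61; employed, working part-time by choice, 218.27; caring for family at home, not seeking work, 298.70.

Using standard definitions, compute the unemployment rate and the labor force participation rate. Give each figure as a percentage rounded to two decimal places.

Unemployment rate ≈ 10.53%; labor force participation rate ≈ 67.91%.

Employed = 1,067.96 + 218.27 = 1,286.23 thousand.
Unemployed = 14.74 + 136.61 = 151.35 thousand (jobless and actively searching, or on temporary layoff).
Labor force = 1,286.23 + 151.35 = 1,437.58 thousand.
Not in labor force = 195.51 + 154.95 + 30.21 + 298.70 = 679.37 thousand (those not working and not actively searching are outside the labor force — including those who want a job but have given up searching).
Civilian working-age population = 1,437.58 + 679.37 = 2,116.95 thousand.
Unemployment rate = 151.35 / 1,437.58 = 10.53%.
Labor force participation rate = 1,437.58 / 2,116.95 = 67.91%.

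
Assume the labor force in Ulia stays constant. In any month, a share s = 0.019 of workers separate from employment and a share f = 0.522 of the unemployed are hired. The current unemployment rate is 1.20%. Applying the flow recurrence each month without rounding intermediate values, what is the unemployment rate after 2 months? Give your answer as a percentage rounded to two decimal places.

Unemployment rate after two months ≈ 3.02%.

With a fixed labor force, u_{t+1} = u_t + s·(1−u_t) − f·u_t = u_t·(1−s−f) + s.
Here 1−s−f = 0.459 and s = 0.019.
u_1 = 0.012000 × 0.459 + 0.019 = 0.024508.
u_2 = 0.024508 × 0.459 + 0.019 = 0.030249.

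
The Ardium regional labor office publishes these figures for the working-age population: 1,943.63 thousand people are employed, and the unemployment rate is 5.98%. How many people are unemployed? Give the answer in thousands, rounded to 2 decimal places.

About 123.62 thousand are unemployed.

Let U be the number unemployed. The labor force is E + U, and U/(E+U) = 0.0598.
So U = 0.0598 × 1,943.63 / (1 − 0.0598) = 116.2291 / 0.9402 ≈ 123.62 thousand.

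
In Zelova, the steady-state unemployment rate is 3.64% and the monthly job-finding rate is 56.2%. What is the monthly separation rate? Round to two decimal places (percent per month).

Separation rate ≈ 2.12% per month.

From u* = s/(s+f): s = u·f/(1−u).
s = 0.0364 × 56.2 / (1 − 0.0364) = 2.0457 / 0.9636 ≈ 2.12% per month.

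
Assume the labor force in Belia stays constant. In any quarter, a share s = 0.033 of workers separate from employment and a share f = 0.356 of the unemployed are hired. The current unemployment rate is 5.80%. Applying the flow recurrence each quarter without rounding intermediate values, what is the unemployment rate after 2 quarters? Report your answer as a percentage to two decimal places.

Unemployment rate after two quarters ≈ 7.48%.

With a fixed labor force, u_{t+1} = u_t + s·(1−u_t) − f·u_t = u_t·(1−s−f) + s.
Here 1−s−f = 0.611 and s = 0.033.
u_1 = 0.058000 × 0.611 + 0.033 = 0.068438.
u_2 = 0.068438 × 0.611 + 0.033 = 0.074816.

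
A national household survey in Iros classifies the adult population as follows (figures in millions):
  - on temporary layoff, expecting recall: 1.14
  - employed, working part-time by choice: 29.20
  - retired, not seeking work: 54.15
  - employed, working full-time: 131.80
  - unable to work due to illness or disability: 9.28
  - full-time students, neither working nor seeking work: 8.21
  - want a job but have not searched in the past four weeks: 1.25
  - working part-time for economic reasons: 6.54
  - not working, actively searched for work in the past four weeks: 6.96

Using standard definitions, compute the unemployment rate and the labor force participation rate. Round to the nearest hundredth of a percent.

Unemployment rate ≈ 4.61%; labor force participation rate ≈ 70.67%.

Employed = 29.20 + 131.80 + 6.54 = 167.54 million (anyone who worked, including part-time for economic reasons, counts as employed).
Unemployed = 1.14 + 6.96 = 8.10 million (jobless and actively searching, or on temporary layoff).
Labor force = 167.54 + 8.10 = 175.64 million.
Not in labor force = 54.15 + 9.28 + 8.21 + 1.25 = 72.89 million (those not working and not actively searching are outside the labor force — including those who want a job but have given up searching).
Civilian working-age population = 175.64 + 72.89 = 248.53 million.
Unemployment rate = 8.10 / 175.64 = 4.61%.
Labor force participation rate = 175.64 / 248.53 = 70.67%.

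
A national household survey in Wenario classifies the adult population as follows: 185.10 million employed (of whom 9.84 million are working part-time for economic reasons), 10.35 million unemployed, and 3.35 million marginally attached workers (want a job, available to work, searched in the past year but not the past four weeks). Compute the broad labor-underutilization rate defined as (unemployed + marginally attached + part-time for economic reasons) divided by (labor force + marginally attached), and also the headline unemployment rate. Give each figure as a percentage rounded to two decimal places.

Broad underutilization rate ≈ 11.84%; headline unemployment rate ≈ 5.30%.

Labor force = 185.10 + 10.35 = 195.45 million.
Numerator = 10.35 + 3.35 + 9.84 = 23.54 million.
Denominator = 195.45 + 3.35 = 198.80 million.
Broad rate = 23.54 / 198.80 = 11.84%.
Headline unemployment rate = 10.35 / 195.45 = 5.30%.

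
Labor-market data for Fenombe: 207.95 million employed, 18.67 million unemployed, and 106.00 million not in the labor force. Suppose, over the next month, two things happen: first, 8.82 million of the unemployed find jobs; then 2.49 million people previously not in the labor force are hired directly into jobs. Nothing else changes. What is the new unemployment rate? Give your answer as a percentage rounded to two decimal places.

Initially, labor force = 207.95 + 18.67 = 226.62 million, so u = 18.67/226.62 = 8.24%.
After the first change, unemployed falls and employed rises by 8.82; labor force unchanged → E = 216.77, U = 9.85, labor force = 226.62 million.
After the second change, employed and labor force both rise by 2.49; unemployed unchanged → E = 219.26, U = 9.85, labor force = 229.11 million.
New unemployment rate = 9.85 / 229.11 = 4.30%.

New unemployment rate ≈ 4.30%.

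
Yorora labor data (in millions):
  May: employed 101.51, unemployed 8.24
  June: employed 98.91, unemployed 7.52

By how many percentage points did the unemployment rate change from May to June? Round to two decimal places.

The unemployment rate changed by −0.44 percentage points.

May: labor force = 101.51 + 8.24 = 109.75; u = 8.24/109.75 = 7.51%.
June: labor force = 98.91 + 7.52 = 106.43; u = 7.52/106.43 = 7.07%.
Change = 7.07% − 7.51% = −0.44 pp.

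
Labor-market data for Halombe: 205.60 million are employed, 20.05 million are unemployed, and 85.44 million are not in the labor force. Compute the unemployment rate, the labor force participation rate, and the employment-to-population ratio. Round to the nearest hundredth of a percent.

Unemployment rate ≈ 8.89%; labor force participation rate ≈ 72.54%; employment-population ratio ≈ 66.09%.

Labor force = employed + unemployed = 205.60 + 20.05 = 225.65 million.
Working-age population = 225.65 + 85.44 = 311.09 million.
Unemployment rate = 20.05 / 225.65 = 8.89%.
Labor force participation rate = 225.65 / 311.09 = 72.54%.
Employment-population ratio = 205.60 / 311.09 = 66.09%.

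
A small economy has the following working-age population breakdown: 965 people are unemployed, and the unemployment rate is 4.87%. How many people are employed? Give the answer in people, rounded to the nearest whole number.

About 18,850 are employed.

Labor force = U / u = 965 / 0.0487 ≈ 19,815.
Employed = labor force − unemployed = 19,815 − 965 = 18,850.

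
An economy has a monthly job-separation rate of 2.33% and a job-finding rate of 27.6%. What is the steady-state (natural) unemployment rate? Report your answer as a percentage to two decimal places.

Steady-state unemployment rate ≈ 7.78%.

At steady state the flows balance: s·E = f·U, so U/(E+U) = s/(s+f).
u* = 2.33 / (2.33 + 27.6) = 2.33 / 29.93 = 7.78%.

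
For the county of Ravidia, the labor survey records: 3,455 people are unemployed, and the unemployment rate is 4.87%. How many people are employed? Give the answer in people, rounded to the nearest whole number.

About 67,490 are employed.

Labor force = U / u = 3,455 / 0.0487 ≈ 70,945.
Employed = labor force − unemployed = 70,945 − 3,455 = 67,490.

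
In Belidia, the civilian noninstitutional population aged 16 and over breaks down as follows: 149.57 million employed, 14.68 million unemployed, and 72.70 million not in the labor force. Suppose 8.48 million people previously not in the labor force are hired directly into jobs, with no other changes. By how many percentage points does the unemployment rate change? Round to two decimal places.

Initially, labor force = 149.57 + 14.68 = 164.25 million, so u = 14.68/164.25 = 8.94%.
After the change, employed and labor force both rise by 8.48; unemployed unchanged → E = 158.05, U = 14.68, labor force = 172.73 million.
New unemployment rate = 14.68 / 172.73 = 8.50%.
Change = 8.50% − 8.94% = −0.44 percentage points.

The unemployment rate changes by −0.44 percentage points.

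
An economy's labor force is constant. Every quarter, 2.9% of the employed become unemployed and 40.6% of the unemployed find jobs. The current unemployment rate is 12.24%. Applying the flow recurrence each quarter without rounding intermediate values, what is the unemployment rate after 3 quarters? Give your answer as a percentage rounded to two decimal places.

With a fixed labor force, u_{t+1} = u_t + s·(1−u_t) − f·u_t = u_t·(1−s−f) + s.
Here 1−s−f = 0.565 and s = 0.029.
u_1 = 0.122400 × 0.565 + 0.029 = 0.098156.
u_2 = 0.098156 × 0.565 + 0.029 = 0.084458.
u_3 = 0.084458 × 0.565 + 0.029 = 0.076719.

Unemployment rate after three quarters ≈ 7.67%.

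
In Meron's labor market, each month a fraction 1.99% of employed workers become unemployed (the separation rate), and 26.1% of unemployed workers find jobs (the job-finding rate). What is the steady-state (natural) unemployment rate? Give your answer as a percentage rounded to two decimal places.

At steady state the flows balance: s·E = f·U, so U/(E+U) = s/(s+f).
u* = 1.99 / (1.99 + 26.1) = 1.99 / 28.09 = 7.08%.

Steady-state unemployment rate ≈ 7.08%.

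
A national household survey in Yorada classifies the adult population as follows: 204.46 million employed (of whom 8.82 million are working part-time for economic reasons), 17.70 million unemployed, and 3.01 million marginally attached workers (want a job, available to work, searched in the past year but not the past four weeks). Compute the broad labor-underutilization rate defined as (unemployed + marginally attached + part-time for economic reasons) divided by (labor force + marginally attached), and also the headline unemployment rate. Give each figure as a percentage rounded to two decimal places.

Broad underutilization rate ≈ 13.11%; headline unemployment rate ≈ 7.97%.

Labor force = 204.46 + 17.70 = 222.16 million.
Numerator = 17.70 + 3.01 + 8.82 = 29.53 million.
Denominator = 222.16 + 3.01 = 225.17 million.
Broad rate = 29.53 / 225.17 = 13.11%.
Headline unemployment rate = 17.70 / 222.16 = 7.97%.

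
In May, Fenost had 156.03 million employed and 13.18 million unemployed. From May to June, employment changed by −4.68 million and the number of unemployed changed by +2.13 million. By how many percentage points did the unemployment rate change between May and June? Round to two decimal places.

May: labor force = 156.03 + 13.18 = 169.21; u = 13.18/169.21 = 7.79%.
June: labor force = 151.35 + 15.31 = 166.66; u = 15.31/166.66 = 9.19%.
Change = 9.19% − 7.79% = +1.40 pp.

The unemployment rate changed by +1.40 percentage points.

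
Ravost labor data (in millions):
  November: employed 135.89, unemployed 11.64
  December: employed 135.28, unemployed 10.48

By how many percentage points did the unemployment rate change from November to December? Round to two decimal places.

The unemployment rate changed by −0.70 percentage points.

November: labor force = 135.89 + 11.64 = 147.53; u = 11.64/147.53 = 7.89%.
December: labor force = 135.28 + 10.48 = 145.76; u = 10.48/145.76 = 7.19%.
Change = 7.19% − 7.89% = −0.70 pp.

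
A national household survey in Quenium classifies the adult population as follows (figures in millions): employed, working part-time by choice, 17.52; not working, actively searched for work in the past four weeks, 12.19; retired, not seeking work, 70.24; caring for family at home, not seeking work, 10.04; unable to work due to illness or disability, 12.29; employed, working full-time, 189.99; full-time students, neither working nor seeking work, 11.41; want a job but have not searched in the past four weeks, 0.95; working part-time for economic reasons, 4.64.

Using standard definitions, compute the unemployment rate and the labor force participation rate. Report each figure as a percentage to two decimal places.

Unemployment rate ≈ 5.43%; labor force participation rate ≈ 68.13%.

Employed = 17.52 + 189.99 + 4.64 = 212.15 million (anyone who worked, including part-time for economic reasons, counts as employed).
Unemployed = 12.19 million.
Labor force = 212.15 + 12.19 = 224.34 million.
Not in labor force = 70.24 + 10.04 + 12.29 + 11.41 + 0.95 = 104.93 million (those not working and not actively searching are outside the labor force — including those who want a job but have given up searching).
Civilian working-age population = 224.34 + 104.93 = 329.27 million.
Unemployment rate = 12.19 / 224.34 = 5.43%.
Labor force participation rate = 224.34 / 329.27 = 68.13%.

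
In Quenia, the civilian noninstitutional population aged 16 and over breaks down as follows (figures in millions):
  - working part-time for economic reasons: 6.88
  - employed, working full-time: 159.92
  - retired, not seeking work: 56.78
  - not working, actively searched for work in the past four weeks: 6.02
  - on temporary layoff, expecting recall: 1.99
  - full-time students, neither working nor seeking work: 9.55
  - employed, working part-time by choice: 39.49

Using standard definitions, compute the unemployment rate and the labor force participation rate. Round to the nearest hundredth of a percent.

Unemployment rate ≈ 3.74%; labor force participation rate ≈ 76.36%.

Employed = 6.88 + 159.92 + 39.49 = 206.29 million (anyone who worked, including part-time for economic reasons, counts as employed).
Unemployed = 6.02 + 1.99 = 8.01 million (jobless and actively searching, or on temporary layoff).
Labor force = 206.29 + 8.01 = 214.30 million.
Not in labor force = 56.78 + 9.55 = 66.33 million (those not working and not actively searching are outside the labor force).
Civilian working-age population = 214.30 + 66.33 = 280.63 million.
Unemployment rate = 8.01 / 214.30 = 3.74%.
Labor force participation rate = 214.30 / 280.63 = 76.36%.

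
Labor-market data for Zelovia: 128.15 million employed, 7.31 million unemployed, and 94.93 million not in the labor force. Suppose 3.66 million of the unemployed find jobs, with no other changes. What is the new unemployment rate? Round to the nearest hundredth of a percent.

New unemployment rate ≈ 2.69%.

Initially, labor force = 128.15 + 7.31 = 135.46 million, so u = 7.31/135.46 = 5.40%.
After the change, unemployed falls and employed rises by 3.66; labor force unchanged → E = 131.81, U = 3.65, labor force = 135.46 million.
New unemployment rate = 3.65 / 135.46 = 2.69%.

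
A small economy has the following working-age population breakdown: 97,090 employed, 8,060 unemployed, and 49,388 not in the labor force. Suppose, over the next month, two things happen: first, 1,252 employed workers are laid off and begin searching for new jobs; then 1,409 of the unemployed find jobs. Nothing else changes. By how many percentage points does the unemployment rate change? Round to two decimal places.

Initially, labor force = 97,090 + 8,060 = 105,150, so u = 8,060/105,150 = 7.67%.
After the first change, employed falls and unemployed rises by 1,252; labor force unchanged → E = 95,838, U = 9,312, labor force = 105,150.
After the second change, unemployed falls and employed rises by 1,409; labor force unchanged → E = 97,247, U = 7,903, labor force = 105,150.
New unemployment rate = 7,903 / 105,150 = 7.52%.
Change = 7.52% − 7.67% = −0.15 percentage points.

The unemployment rate changes by −0.15 percentage points.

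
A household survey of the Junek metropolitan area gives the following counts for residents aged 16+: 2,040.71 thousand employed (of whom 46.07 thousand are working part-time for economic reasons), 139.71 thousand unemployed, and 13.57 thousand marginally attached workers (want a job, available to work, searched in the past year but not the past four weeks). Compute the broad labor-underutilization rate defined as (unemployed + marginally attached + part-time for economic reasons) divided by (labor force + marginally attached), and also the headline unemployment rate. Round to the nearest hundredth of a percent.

Labor force = 2,040.71 + 139.71 = 2,180.42 thousand.
Numerator = 139.71 + 13.57 + 46.07 = 199.35 thousand.
Denominator = 2,180.42 + 13.57 = 2,193.99 thousand.
Broad rate = 199.35 / 2,193.99 = 9.09%.
Headline unemployment rate = 139.71 / 2,180.42 = 6.41%.

Broad underutilization rate ≈ 9.09%; headline unemployment rate ≈ 6.41%.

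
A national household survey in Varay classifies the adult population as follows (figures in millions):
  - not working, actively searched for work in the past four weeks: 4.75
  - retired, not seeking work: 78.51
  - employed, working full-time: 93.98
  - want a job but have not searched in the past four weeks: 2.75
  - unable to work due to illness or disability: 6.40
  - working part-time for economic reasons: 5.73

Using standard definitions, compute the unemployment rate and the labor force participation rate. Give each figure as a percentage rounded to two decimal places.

Unemployment rate ≈ 4.55%; labor force participation rate ≈ 54.37%.

Employed = 93.98 + 5.73 = 99.71 million (anyone who worked, including part-time for economic reasons, counts as employed).
Unemployed = 4.75 million.
Labor force = 99.71 + 4.75 = 104.46 million.
Not in labor force = 78.51 + 2.75 + 6.40 = 87.66 million (those not working and not actively searching are outside the labor force — including those who want a job but have given up searching).
Civilian working-age population = 104.46 + 87.66 = 192.12 million.
Unemployment rate = 4.75 / 104.46 = 4.55%.
Labor force participation rate = 104.46 / 192.12 = 54.37%.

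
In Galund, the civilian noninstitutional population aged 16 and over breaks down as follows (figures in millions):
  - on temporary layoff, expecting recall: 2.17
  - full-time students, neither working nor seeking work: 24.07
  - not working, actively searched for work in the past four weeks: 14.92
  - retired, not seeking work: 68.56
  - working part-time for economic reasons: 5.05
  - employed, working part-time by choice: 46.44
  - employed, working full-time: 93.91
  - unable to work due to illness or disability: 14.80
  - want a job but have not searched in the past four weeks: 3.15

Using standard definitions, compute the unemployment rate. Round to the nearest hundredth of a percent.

Employed = 5.05 + 46.44 + 93.91 = 145.40 million (anyone who worked, including part-time for economic reasons, counts as employed).
Unemployed = 2.17 + 14.92 = 17.09 million (jobless and actively searching, or on temporary layoff).
Labor force = 145.40 + 17.09 = 162.49 million.
Unemployment rate = 17.09 / 162.49 = 10.52%.

Unemployment rate ≈ 10.52%.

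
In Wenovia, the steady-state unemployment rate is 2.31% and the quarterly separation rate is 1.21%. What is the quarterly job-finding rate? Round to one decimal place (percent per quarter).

From u* = s/(s+f): f = s·(1−u)/u.
f = 1.21 × (1 − 0.0231) / 0.0231 = 1.1820 / 0.0231 ≈ 51.2% per quarter.

Job-finding rate ≈ 51.2% per quarter.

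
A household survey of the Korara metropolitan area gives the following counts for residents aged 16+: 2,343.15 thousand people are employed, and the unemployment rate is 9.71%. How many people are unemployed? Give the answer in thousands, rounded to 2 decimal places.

Let U be the number unemployed. The labor force is E + U, and U/(E+U) = 0.0971.
So U = 0.0971 × 2,343.15 / (1 − 0.0971) = 227.5199 / 0.9029 ≈ 251.99 thousand.

About 251.99 thousand are unemployed.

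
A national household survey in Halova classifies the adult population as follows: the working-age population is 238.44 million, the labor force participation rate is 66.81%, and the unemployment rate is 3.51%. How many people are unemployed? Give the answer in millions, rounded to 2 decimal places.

Labor force = 0.6681 × 238.44 = 159.30 million.
Unemployed = 0.0351 × 159.30 ≈ 5.59 million.

About 5.59 million are unemployed.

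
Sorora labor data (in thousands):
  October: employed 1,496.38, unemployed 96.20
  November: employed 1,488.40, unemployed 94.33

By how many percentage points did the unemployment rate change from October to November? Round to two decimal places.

October: labor force = 1,496.38 + 96.20 = 1,592.58; u = 96.20/1,592.58 = 6.04%.
November: labor force = 1,488.40 + 94.33 = 1,582.73; u = 94.33/1,582.73 = 5.96%.
Change = 5.96% − 6.04% = −0.08 pp.

The unemployment rate changed by −0.08 percentage points.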